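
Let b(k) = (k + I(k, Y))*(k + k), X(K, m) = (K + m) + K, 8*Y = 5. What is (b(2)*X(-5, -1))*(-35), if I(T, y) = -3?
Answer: -1540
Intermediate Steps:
Y = 5/8 (Y = (⅛)*5 = 5/8 ≈ 0.62500)
X(K, m) = m + 2*K
b(k) = 2*k*(-3 + k) (b(k) = (k - 3)*(k + k) = (-3 + k)*(2*k) = 2*k*(-3 + k))
(b(2)*X(-5, -1))*(-35) = ((2*2*(-3 + 2))*(-1 + 2*(-5)))*(-35) = ((2*2*(-1))*(-1 - 10))*(-35) = -4*(-11)*(-35) = 44*(-35) = -1540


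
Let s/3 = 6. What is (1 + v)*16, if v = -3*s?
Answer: -848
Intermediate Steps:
s = 18 (s = 3*6 = 18)
v = -54 (v = -3*18 = -54)
(1 + v)*16 = (1 - 54)*16 = -53*16 = -848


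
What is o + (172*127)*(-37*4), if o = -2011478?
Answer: -5244390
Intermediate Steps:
o + (172*127)*(-37*4) = -2011478 + (172*127)*(-37*4) = -2011478 + 21844*(-148) = -2011478 - 3232912 = -5244390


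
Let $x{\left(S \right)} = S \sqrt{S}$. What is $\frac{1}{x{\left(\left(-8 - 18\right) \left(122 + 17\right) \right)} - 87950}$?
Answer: $\frac{i}{2 \left(- 43975 i + 1807 \sqrt{3614}\right)} \approx -1.6009 \cdot 10^{-6} + 3.9547 \cdot 10^{-6} i$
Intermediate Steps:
$x{\left(S \right)} = S^{\frac{3}{2}}$
$\frac{1}{x{\left(\left(-8 - 18\right) \left(122 + 17\right) \right)} - 87950} = \frac{1}{\left(\left(-8 - 18\right) \left(122 + 17\right)\right)^{\frac{3}{2}} - 87950} = \frac{1}{\left(\left(-26\right) 139\right)^{\frac{3}{2}} - 87950} = \frac{1}{\left(-3614\right)^{\frac{3}{2}} - 87950} = \frac{1}{- 3614 i \sqrt{3614} - 87950} = \frac{1}{-87950 - 3614 i \sqrt{3614}}$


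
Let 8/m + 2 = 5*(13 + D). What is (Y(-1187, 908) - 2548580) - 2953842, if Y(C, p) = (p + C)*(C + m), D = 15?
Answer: -118939099/23 ≈ -5.1713e+6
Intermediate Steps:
m = 4/69 (m = 8/(-2 + 5*(13 + 15)) = 8/(-2 + 5*28) = 8/(-2 + 140) = 8/138 = 8*(1/138) = 4/69 ≈ 0.057971)
Y(C, p) = (4/69 + C)*(C + p) (Y(C, p) = (p + C)*(C + 4/69) = (C + p)*(4/69 + C) = (4/69 + C)*(C + p))
(Y(-1187, 908) - 2548580) - 2953842 = (((-1187)**2 + (4/69)*(-1187) + (4/69)*908 - 1187*908) - 2548580) - 2953842 = ((1408969 - 4748/69 + 3632/69 - 1077796) - 2548580) - 2953842 = (7616607/23 - 2548580) - 2953842 = -51000733/23 - 2953842 = -118939099/23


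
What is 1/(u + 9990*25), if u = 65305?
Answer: 1/315055 ≈ 3.1740e-6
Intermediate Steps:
1/(u + 9990*25) = 1/(65305 + 9990*25) = 1/(65305 + 249750) = 1/315055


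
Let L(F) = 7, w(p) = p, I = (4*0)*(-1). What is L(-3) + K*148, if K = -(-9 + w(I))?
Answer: 1339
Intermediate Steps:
I = 0 (I = 0*(-1) = 0)
K = 9 (K = -(-9 + 0) = -1*(-9) = 9)
L(-3) + K*148 = 7 + 9*148 = 7 + 1332 = 1339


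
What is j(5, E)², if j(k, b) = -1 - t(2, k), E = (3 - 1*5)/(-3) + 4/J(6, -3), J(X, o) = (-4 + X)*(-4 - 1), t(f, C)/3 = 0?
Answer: 1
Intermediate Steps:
t(f, C) = 0 (t(f, C) = 3*0 = 0)
J(X, o) = 20 - 5*X (J(X, o) = (-4 + X)*(-5) = 20 - 5*X)
E = 4/15 (E = (3 - 1*5)/(-3) + 4/(20 - 5*6) = (3 - 5)*(-⅓) + 4/(20 - 30) = -2*(-⅓) + 4/(-10) = ⅔ + 4*(-⅒) = ⅔ - ⅖ = 4/15 ≈ 0.26667)
j(k, b) = -1 (j(k, b) = -1 - 1*0 = -1 + 0 = -1)
j(5, E)² = (-1)² = 1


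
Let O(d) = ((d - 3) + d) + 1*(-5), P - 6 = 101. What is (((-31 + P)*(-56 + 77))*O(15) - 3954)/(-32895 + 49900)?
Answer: 31158/17005 ≈ 1.8323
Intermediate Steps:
P = 107 (P = 6 + 101 = 107)
O(d) = -8 + 2*d (O(d) = ((-3 + d) + d) - 5 = (-3 + 2*d) - 5 = -8 + 2*d)
(((-31 + P)*(-56 + 77))*O(15) - 3954)/(-32895 + 49900) = (((-31 + 107)*(-56 + 77))*(-8 + 2*15) - 3954)/(-32895 + 49900) = ((76*21)*(-8 + 30) - 3954)/17005 = (1596*22 - 3954)*(1/17005) = (35112 - 3954)*(1/17005) = 31158*(1/17005) = 31158/17005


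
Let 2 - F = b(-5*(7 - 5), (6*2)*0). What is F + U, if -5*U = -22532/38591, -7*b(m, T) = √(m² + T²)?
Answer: 684092/192955 ≈ 3.5453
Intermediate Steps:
b(m, T) = -√(T² + m²)/7 (b(m, T) = -√(m² + T²)/7 = -√(T² + m²)/7)
F = 24/7 (F = 2 - (-1)*√(((6*2)*0)² + (-5*(7 - 5))²)/7 = 2 - (-1)*√((12*0)² + (-5*2)²)/7 = 2 - (-1)*√(0² + (-10)²)/7 = 2 - (-1)*√(0 + 100)/7 = 2 - (-1)*√100/7 = 2 - (-1)*10/7 = 2 - 1*(-10/7) = 2 + 10/7 = 24/7 ≈ 3.4286)
U = 22532/192955 (U = -(-22532)/(5*38591) = -⅕*(-22532/38591) = 22532/192955 ≈ 0.11677)
F + U = 24/7 + 22532/192955 = 684092/192955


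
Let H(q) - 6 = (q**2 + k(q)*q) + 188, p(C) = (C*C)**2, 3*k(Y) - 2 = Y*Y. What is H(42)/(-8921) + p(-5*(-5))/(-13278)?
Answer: -3839049221/118453038 ≈ -32.410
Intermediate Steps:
k(Y) = 2/3 + Y**2/3 (k(Y) = 2/3 + (Y*Y)/3 = 2/3 + Y**2/3)
p(C) = C**4 (p(C) = (C**2)**2 = C**4)
H(q) = 194 + q**2 + q*(2/3 + q**2/3) (H(q) = 6 + ((q**2 + (2/3 + q**2/3)*q) + 188) = 6 + ((q**2 + q*(2/3 + q**2/3)) + 188) = 6 + (188 + q**2 + q*(2/3 + q**2/3)) = 194 + q**2 + q*(2/3 + q**2/3))
H(42)/(-8921) + p(-5*(-5))/(-13278) = (194 + 42**2 + (1/3)*42*(2 + 42**2))/(-8921) + (-5*(-5))**4/(-13278) = (194 + 1764 + (1/3)*42*(2 + 1764))*(-1/8921) + 25**4*(-1/13278) = (194 + 1764 + (1/3)*42*1766)*(-1/8921) + 390625*(-1/13278) = (194 + 1764 + 24724)*(-1/8921) - 390625/13278 = 26682*(-1/8921) - 390625/13278 = -26682/8921 - 390625/13278 = -3839049221/118453038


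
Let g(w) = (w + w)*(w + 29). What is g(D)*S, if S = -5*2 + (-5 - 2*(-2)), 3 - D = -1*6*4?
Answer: -33264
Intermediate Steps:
D = 27 (D = 3 - (-1*6)*4 = 3 - (-6)*4 = 3 - 1*(-24) = 3 + 24 = 27)
g(w) = 2*w*(29 + w) (g(w) = (2*w)*(29 + w) = 2*w*(29 + w))
S = -11 (S = -10 + (-5 + 4) = -10 - 1 = -11)
g(D)*S = (2*27*(29 + 27))*(-11) = (2*27*56)*(-11) = 3024*(-11) = -33264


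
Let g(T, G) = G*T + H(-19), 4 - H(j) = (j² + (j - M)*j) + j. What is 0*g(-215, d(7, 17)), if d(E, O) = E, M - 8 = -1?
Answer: 0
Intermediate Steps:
M = 7 (M = 8 - 1 = 7)
H(j) = 4 - j - j² - j*(-7 + j) (H(j) = 4 - ((j² + (j - 1*7)*j) + j) = 4 - ((j² + (j - 7)*j) + j) = 4 - ((j² + (-7 + j)*j) + j) = 4 - ((j² + j*(-7 + j)) + j) = 4 - (j + j² + j*(-7 + j)) = 4 + (-j - j² - j*(-7 + j)) = 4 - j - j² - j*(-7 + j))
g(T, G) = -832 + G*T (g(T, G) = G*T + (4 - 2*(-19)² + 6*(-19)) = G*T + (4 - 2*361 - 114) = G*T + (4 - 722 - 114) = G*T - 832 = -832 + G*T)
0*g(-215, d(7, 17)) = 0*(-832 + 7*(-215)) = 0*(-832 - 1505) = 0*(-2337) = 0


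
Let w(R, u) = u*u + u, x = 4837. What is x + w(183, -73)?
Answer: 10093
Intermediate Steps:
w(R, u) = u + u² (w(R, u) = u² + u = u + u²)
x + w(183, -73) = 4837 - 73*(1 - 73) = 4837 - 73*(-72) = 4837 + 5256 = 10093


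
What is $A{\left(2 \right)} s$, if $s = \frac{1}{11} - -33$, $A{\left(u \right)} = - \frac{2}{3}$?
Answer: $- \frac{728}{33} \approx -22.061$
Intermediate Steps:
$A{\left(u \right)} = - \frac{2}{3}$ ($A{\left(u \right)} = \left(-2\right) \frac{1}{3} = - \frac{2}{3}$)
$s = \frac{364}{11}$ ($s = \frac{1}{11} + 33 = \frac{364}{11} \approx 33.091$)
$A{\left(2 \right)} s = \left(- \frac{2}{3}\right) \frac{364}{11} = - \frac{728}{33}$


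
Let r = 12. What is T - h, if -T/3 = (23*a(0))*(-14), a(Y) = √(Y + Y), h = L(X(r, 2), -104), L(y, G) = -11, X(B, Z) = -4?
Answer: 11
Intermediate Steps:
h = -11
a(Y) = √2*√Y (a(Y) = √(2*Y) = √2*√Y)
T = 0 (T = -3*23*(√2*√0)*(-14) = -3*23*(√2*0)*(-14) = -3*23*0*(-14) = -0*(-14) = -3*0 = 0)
T - h = 0 - 1*(-11) = 0 + 11 = 11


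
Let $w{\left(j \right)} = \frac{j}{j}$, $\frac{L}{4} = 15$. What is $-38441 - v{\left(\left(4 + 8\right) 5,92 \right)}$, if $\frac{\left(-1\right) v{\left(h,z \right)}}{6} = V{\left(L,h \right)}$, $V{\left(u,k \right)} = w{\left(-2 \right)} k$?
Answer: $-38081$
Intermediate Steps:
$L = 60$ ($L = 4 \cdot 15 = 60$)
$w{\left(j \right)} = 1$
$V{\left(u,k \right)} = k$ ($V{\left(u,k \right)} = 1 k = k$)
$v{\left(h,z \right)} = - 6 h$
$-38441 - v{\left(\left(4 + 8\right) 5,92 \right)} = -38441 - - 6 \left(4 + 8\right) 5 = -38441 - - 6 \cdot 12 \cdot 5 = -38441 - \left(-6\right) 60 = -38441 - -360 = -38441 + 360 = -38081$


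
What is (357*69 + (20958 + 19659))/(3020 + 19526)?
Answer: 32625/11273 ≈ 2.8941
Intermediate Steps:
(357*69 + (20958 + 19659))/(3020 + 19526) = (24633 + 40617)/22546 = 65250*(1/22546) = 32625/11273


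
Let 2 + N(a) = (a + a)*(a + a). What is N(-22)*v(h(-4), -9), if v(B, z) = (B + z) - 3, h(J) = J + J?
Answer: -38680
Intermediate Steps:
h(J) = 2*J
N(a) = -2 + 4*a² (N(a) = -2 + (a + a)*(a + a) = -2 + (2*a)*(2*a) = -2 + 4*a²)
v(B, z) = -3 + B + z
N(-22)*v(h(-4), -9) = (-2 + 4*(-22)²)*(-3 + 2*(-4) - 9) = (-2 + 4*484)*(-3 - 8 - 9) = (-2 + 1936)*(-20) = 1934*(-20) = -38680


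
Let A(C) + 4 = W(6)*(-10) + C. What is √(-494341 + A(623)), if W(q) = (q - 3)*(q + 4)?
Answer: I*√494022 ≈ 702.87*I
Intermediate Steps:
W(q) = (-3 + q)*(4 + q)
A(C) = -304 + C (A(C) = -4 + ((-12 + 6 + 6²)*(-10) + C) = -4 + ((-12 + 6 + 36)*(-10) + C) = -4 + (30*(-10) + C) = -4 + (-300 + C) = -304 + C)
√(-494341 + A(623)) = √(-494341 + (-304 + 623)) = √(-494341 + 319) = √(-494022) = I*√494022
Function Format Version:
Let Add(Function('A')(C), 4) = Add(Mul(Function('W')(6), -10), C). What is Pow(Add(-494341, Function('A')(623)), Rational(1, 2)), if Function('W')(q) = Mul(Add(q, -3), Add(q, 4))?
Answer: Mul(I, Pow(494022, Rational(1, 2))) ≈ Mul(702.87, I)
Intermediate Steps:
Function('W')(q) = Mul(Add(-3, q), Add(4, q))
Function('A')(C) = Add(-304, C) (Function('A')(C) = Add(-4, Add(Mul(Add(-12, 6, Pow(6, 2)), -10), C)) = Add(-4, Add(Mul(Add(-12, 6, 36), -10), C)) = Add(-4, Add(Mul(30, -10), C)) = Add(-4, Add(-300, C)) = Add(-304, C))
Pow(Add(-494341, Function('A')(623)), Rational(1, 2)) = Pow(Add(-494341, Add(-304, 623)), Rational(1, 2)) = Pow(Add(-494341, 319), Rational(1, 2)) = Pow(-494022, Rational(1, 2)) = Mul(I, Pow(494022, Rational(1, 2)))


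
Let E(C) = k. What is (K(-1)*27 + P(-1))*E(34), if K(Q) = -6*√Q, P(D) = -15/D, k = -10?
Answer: -150 + 1620*I ≈ -150.0 + 1620.0*I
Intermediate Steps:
E(C) = -10
(K(-1)*27 + P(-1))*E(34) = (-6*I*27 - 15/(-1))*(-10) = (-6*I*27 - 15*(-1))*(-10) = (-162*I + 15)*(-10) = (15 - 162*I)*(-10) = -150 + 1620*I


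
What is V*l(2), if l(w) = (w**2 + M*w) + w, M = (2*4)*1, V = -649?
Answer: -14278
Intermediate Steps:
M = 8 (M = 8*1 = 8)
l(w) = w**2 + 9*w (l(w) = (w**2 + 8*w) + w = w**2 + 9*w)
V*l(2) = -1298*(9 + 2) = -1298*11 = -649*22 = -14278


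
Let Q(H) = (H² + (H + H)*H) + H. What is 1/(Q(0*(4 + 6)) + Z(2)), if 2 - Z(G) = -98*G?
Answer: 1/198 ≈ 0.0050505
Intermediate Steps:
Z(G) = 2 + 98*G (Z(G) = 2 - (-98)*G = 2 + 98*G)
Q(H) = H + 3*H² (Q(H) = (H² + (2*H)*H) + H = (H² + 2*H²) + H = 3*H² + H = H + 3*H²)
1/(Q(0*(4 + 6)) + Z(2)) = 1/((0*(4 + 6))*(1 + 3*(0*(4 + 6))) + (2 + 98*2)) = 1/((0*10)*(1 + 3*(0*10)) + (2 + 196)) = 1/(0*(1 + 3*0) + 198) = 1/(0*(1 + 0) + 198) = 1/(0*1 + 198) = 1/(0 + 198) = 1/198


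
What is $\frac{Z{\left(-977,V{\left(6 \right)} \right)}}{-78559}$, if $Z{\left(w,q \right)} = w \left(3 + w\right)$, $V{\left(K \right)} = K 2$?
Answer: $- \frac{951598}{78559} \approx -12.113$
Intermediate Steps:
$V{\left(K \right)} = 2 K$
$\frac{Z{\left(-977,V{\left(6 \right)} \right)}}{-78559} = \frac{\left(-977\right) \left(3 - 977\right)}{-78559} = \left(-977\right) \left(-974\right) \left(- \frac{1}{78559}\right) = 951598 \left(- \frac{1}{78559}\right) = - \frac{951598}{78559}$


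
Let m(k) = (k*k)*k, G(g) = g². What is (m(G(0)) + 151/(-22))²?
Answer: 22801/484 ≈ 47.109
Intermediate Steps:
m(k) = k³ (m(k) = k²*k = k³)
(m(G(0)) + 151/(-22))² = ((0²)³ + 151/(-22))² = (0³ + 151*(-1/22))² = (0 - 151/22)² = (-151/22)² = 22801/484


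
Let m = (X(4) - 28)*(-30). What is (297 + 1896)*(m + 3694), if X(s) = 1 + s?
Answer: 9614112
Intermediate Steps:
m = 690 (m = ((1 + 4) - 28)*(-30) = (5 - 28)*(-30) = -23*(-30) = 690)
(297 + 1896)*(m + 3694) = (297 + 1896)*(690 + 3694) = 2193*4384 = 9614112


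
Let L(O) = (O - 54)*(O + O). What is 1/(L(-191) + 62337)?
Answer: 1/155927 ≈ 6.4133e-6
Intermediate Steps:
L(O) = 2*O*(-54 + O) (L(O) = (-54 + O)*(2*O) = 2*O*(-54 + O))
1/(L(-191) + 62337) = 1/(2*(-191)*(-54 - 191) + 62337) = 1/(2*(-191)*(-245) + 62337) = 1/(93590 + 62337) = 1/155927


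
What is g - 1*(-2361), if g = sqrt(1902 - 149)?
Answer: 2361 + sqrt(1753) ≈ 2402.9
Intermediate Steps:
g = sqrt(1753) ≈ 41.869
g - 1*(-2361) = sqrt(1753) - 1*(-2361) = sqrt(1753) + 2361 = 2361 + sqrt(1753)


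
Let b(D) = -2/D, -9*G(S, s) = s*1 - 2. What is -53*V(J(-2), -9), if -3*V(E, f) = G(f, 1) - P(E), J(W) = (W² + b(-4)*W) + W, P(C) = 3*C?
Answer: -1378/27 ≈ -51.037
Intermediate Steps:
G(S, s) = 2/9 - s/9 (G(S, s) = -(s*1 - 2)/9 = -(s - 2)/9 = -(-2 + s)/9 = 2/9 - s/9)
J(W) = W² + 3*W/2 (J(W) = (W² + (-2/(-4))*W) + W = (W² + (-2*(-¼))*W) + W = (W² + W/2) + W = W² + 3*W/2)
V(E, f) = -1/27 + E (V(E, f) = -((2/9 - ⅑*1) - 3*E)/3 = -((2/9 - ⅑) - 3*E)/3 = -(⅑ - 3*E)/3 = -1/27 + E)
-53*V(J(-2), -9) = -53*(-1/27 + (½)*(-2)*(3 + 2*(-2))) = -53*(-1/27 + (½)*(-2)*(3 - 4)) = -53*(-1/27 + (½)*(-2)*(-1)) = -53*(-1/27 + 1) = -53*26/27 = -1378/27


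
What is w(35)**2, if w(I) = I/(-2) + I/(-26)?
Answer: 60025/169 ≈ 355.18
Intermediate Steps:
w(I) = -7*I/13 (w(I) = I*(-1/2) + I*(-1/26) = -I/2 - I/26 = -7*I/13)
w(35)**2 = (-7/13*35)**2 = (-245/13)**2 = 60025/169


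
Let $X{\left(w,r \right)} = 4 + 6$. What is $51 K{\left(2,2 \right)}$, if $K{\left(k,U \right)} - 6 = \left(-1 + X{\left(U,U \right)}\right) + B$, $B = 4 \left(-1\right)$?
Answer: $561$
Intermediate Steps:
$X{\left(w,r \right)} = 10$
$B = -4$
$K{\left(k,U \right)} = 11$ ($K{\left(k,U \right)} = 6 + \left(\left(-1 + 10\right) - 4\right) = 6 + \left(9 - 4\right) = 6 + 5 = 11$)
$51 K{\left(2,2 \right)} = 51 \cdot 11 = 561$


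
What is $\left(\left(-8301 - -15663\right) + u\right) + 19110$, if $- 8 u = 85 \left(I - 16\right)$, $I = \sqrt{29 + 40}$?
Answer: $26642 - \frac{85 \sqrt{69}}{8} \approx 26554.0$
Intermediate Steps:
$I = \sqrt{69} \approx 8.3066$
$u = 170 - \frac{85 \sqrt{69}}{8}$ ($u = - \frac{85 \left(\sqrt{69} - 16\right)}{8} = - \frac{85 \left(-16 + \sqrt{69}\right)}{8} = - \frac{-1360 + 85 \sqrt{69}}{8} = 170 - \frac{85 \sqrt{69}}{8} \approx 81.742$)
$\left(\left(-8301 - -15663\right) + u\right) + 19110 = \left(\left(-8301 - -15663\right) + \left(170 - \frac{85 \sqrt{69}}{8}\right)\right) + 19110 = \left(\left(-8301 + 15663\right) + \left(170 - \frac{85 \sqrt{69}}{8}\right)\right) + 19110 = \left(7362 + \left(170 - \frac{85 \sqrt{69}}{8}\right)\right) + 19110 = \left(7532 - \frac{85 \sqrt{69}}{8}\right) + 19110 = 26642 - \frac{85 \sqrt{69}}{8}$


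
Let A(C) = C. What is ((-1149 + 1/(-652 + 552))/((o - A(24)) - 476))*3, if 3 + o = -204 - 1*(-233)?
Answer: 114901/15800 ≈ 7.2722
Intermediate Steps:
o = 26 (o = -3 + (-204 - 1*(-233)) = -3 + (-204 + 233) = -3 + 29 = 26)
((-1149 + 1/(-652 + 552))/((o - A(24)) - 476))*3 = ((-1149 + 1/(-652 + 552))/((26 - 1*24) - 476))*3 = ((-1149 + 1/(-100))/((26 - 24) - 476))*3 = ((-1149 - 1/100)/(2 - 476))*3 = -114901/100/(-474)*3 = -114901/100*(-1/474)*3 = (114901/47400)*3 = 114901/15800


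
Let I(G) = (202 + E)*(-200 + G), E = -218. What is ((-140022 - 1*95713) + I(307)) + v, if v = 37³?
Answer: -186794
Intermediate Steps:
v = 50653
I(G) = 3200 - 16*G (I(G) = (202 - 218)*(-200 + G) = -16*(-200 + G) = 3200 - 16*G)
((-140022 - 1*95713) + I(307)) + v = ((-140022 - 1*95713) + (3200 - 16*307)) + 50653 = ((-140022 - 95713) + (3200 - 4912)) + 50653 = (-235735 - 1712) + 50653 = -237447 + 50653 = -186794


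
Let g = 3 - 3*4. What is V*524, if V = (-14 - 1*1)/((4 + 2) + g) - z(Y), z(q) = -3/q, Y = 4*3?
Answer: 2751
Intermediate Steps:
Y = 12
g = -9 (g = 3 - 12 = -9)
V = 21/4 (V = (-14 - 1*1)/((4 + 2) - 9) - (-3)/12 = (-14 - 1)/(6 - 9) - (-3)/12 = -15/(-3) - 1*(-¼) = -15*(-⅓) + ¼ = 5 + ¼ = 21/4 ≈ 5.2500)
V*524 = (21/4)*524 = 2751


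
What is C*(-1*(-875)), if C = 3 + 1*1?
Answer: 3500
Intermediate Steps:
C = 4 (C = 3 + 1 = 4)
C*(-1*(-875)) = 4*(-1*(-875)) = 4*875 = 3500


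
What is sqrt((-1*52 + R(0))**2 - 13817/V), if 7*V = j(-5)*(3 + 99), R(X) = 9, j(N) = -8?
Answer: sqrt(81880653)/204 ≈ 44.357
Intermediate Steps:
V = -816/7 (V = (-8*(3 + 99))/7 = (-8*102)/7 = (1/7)*(-816) = -816/7 ≈ -116.57)
sqrt((-1*52 + R(0))**2 - 13817/V) = sqrt((-1*52 + 9)**2 - 13817/(-816/7)) = sqrt((-52 + 9)**2 - 13817*(-7/816)) = sqrt((-43)**2 + 96719/816) = sqrt(1849 + 96719/816) = sqrt(1605503/816) = sqrt(81880653)/204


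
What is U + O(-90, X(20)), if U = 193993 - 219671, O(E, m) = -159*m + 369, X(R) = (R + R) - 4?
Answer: -31033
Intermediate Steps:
X(R) = -4 + 2*R (X(R) = 2*R - 4 = -4 + 2*R)
O(E, m) = 369 - 159*m
U = -25678
U + O(-90, X(20)) = -25678 + (369 - 159*(-4 + 2*20)) = -25678 + (369 - 159*(-4 + 40)) = -25678 + (369 - 159*36) = -25678 + (369 - 5724) = -25678 - 5355 = -31033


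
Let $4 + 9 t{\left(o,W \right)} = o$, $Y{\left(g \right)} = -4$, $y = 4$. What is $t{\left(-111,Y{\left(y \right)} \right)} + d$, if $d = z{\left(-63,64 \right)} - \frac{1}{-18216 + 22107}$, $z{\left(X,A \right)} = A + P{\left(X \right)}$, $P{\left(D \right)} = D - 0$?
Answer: $- \frac{137485}{11673} \approx -11.778$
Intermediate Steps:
$t{\left(o,W \right)} = - \frac{4}{9} + \frac{o}{9}$
$P{\left(D \right)} = D$ ($P{\left(D \right)} = D + 0 = D$)
$z{\left(X,A \right)} = A + X$
$d = \frac{3890}{3891}$ ($d = \left(64 - 63\right) - \frac{1}{-18216 + 22107} = 1 - \frac{1}{3891} = \frac{3890}{3891} \approx 0.99974$)
$t{\left(-111,Y{\left(y \right)} \right)} + d = \left(- \frac{4}{9} + \frac{1}{9} \left(-111\right)\right) + \frac{3890}{3891} = \left(- \frac{4}{9} - \frac{37}{3}\right) + \frac{3890}{3891} = - \frac{115}{9} + \frac{3890}{3891} = - \frac{137485}{11673}$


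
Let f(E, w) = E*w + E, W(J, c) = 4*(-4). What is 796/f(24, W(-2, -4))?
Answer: -199/90 ≈ -2.2111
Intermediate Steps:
W(J, c) = -16
f(E, w) = E + E*w
796/f(24, W(-2, -4)) = 796/((24*(1 - 16))) = 796/((24*(-15))) = 796/(-360) = 796*(-1/360) = -199/90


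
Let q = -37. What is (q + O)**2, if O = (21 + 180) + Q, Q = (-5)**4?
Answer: 622521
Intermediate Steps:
Q = 625
O = 826 (O = (21 + 180) + 625 = 201 + 625 = 826)
(q + O)**2 = (-37 + 826)**2 = 789**2 = 622521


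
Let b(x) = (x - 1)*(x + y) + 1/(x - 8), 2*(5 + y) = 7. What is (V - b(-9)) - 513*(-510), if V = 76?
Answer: 4447218/17 ≈ 2.6160e+5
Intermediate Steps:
y = -3/2 (y = -5 + (½)*7 = -5 + 7/2 = -3/2 ≈ -1.5000)
b(x) = 1/(-8 + x) + (-1 + x)*(-3/2 + x) (b(x) = (x - 1)*(x - 3/2) + 1/(x - 8) = (-1 + x)*(-3/2 + x) + 1/(-8 + x) = 1/(-8 + x) + (-1 + x)*(-3/2 + x))
(V - b(-9)) - 513*(-510) = (76 - (-22 - 21*(-9)² + 2*(-9)³ + 43*(-9))/(2*(-8 - 9))) - 513*(-510) = (76 - (-22 - 21*81 + 2*(-729) - 387)/(2*(-17))) + 261630 = (76 - (-1)*(-22 - 1701 - 1458 - 387)/(2*17)) + 261630 = (76 - (-1)*(-3568)/(2*17)) + 261630 = (76 - 1*1784/17) + 261630 = (76 - 1784/17) + 261630 = -492/17 + 261630 = 4447218/17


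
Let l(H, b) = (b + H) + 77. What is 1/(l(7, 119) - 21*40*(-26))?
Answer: 1/22043 ≈ 4.5366e-5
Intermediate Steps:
l(H, b) = 77 + H + b (l(H, b) = (H + b) + 77 = 77 + H + b)
1/(l(7, 119) - 21*40*(-26)) = 1/((77 + 7 + 119) - 21*40*(-26)) = 1/(203 - 840*(-26)) = 1/(203 + 21840) = 1/22043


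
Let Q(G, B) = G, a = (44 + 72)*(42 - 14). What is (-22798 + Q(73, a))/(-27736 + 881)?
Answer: 4545/5371 ≈ 0.84621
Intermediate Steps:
a = 3248 (a = 116*28 = 3248)
(-22798 + Q(73, a))/(-27736 + 881) = (-22798 + 73)/(-27736 + 881) = -22725/(-26855) = -22725*(-1/26855) = 4545/5371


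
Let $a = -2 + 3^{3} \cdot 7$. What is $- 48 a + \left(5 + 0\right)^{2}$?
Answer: $-8951$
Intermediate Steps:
$a = 187$ ($a = -2 + 27 \cdot 7 = -2 + 189 = 187$)
$- 48 a + \left(5 + 0\right)^{2} = \left(-48\right) 187 + \left(5 + 0\right)^{2} = -8976 + 5^{2} = -8976 + 25 = -8951$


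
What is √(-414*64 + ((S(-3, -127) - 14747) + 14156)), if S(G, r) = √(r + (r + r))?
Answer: √(-27087 + I*√381) ≈ 0.0593 + 164.58*I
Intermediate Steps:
S(G, r) = √3*√r (S(G, r) = √(r + 2*r) = √(3*r) = √3*√r)
√(-414*64 + ((S(-3, -127) - 14747) + 14156)) = √(-414*64 + ((√3*√(-127) - 14747) + 14156)) = √(-26496 + ((√3*(I*√127) - 14747) + 14156)) = √(-26496 + ((I*√381 - 14747) + 14156)) = √(-26496 + ((-14747 + I*√381) + 14156)) = √(-26496 + (-591 + I*√381)) = √(-27087 + I*√381)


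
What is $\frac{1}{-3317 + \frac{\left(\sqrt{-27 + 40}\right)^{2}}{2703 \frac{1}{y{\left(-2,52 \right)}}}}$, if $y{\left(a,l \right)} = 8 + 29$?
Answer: $- \frac{2703}{8965370} \approx -0.00030149$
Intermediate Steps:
$y{\left(a,l \right)} = 37$
$\frac{1}{-3317 + \frac{\left(\sqrt{-27 + 40}\right)^{2}}{2703 \frac{1}{y{\left(-2,52 \right)}}}} = \frac{1}{-3317 + \frac{\left(\sqrt{-27 + 40}\right)^{2}}{2703 \cdot \frac{1}{37}}} = \frac{1}{-3317 + \frac{\left(\sqrt{13}\right)^{2}}{2703 \cdot \frac{1}{37}}} = \frac{1}{-3317 + \frac{13}{\frac{2703}{37}}} = \frac{1}{-3317 + 13 \cdot \frac{37}{2703}} = \frac{1}{-3317 + \frac{481}{2703}} = \frac{1}{- \frac{8965370}{2703}} = - \frac{2703}{8965370}$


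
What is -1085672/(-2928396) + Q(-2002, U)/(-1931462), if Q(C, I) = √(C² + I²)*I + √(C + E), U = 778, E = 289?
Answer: 271418/732099 - 778*√1153322/965731 - I*√1713/1931462 ≈ -0.49442 - 2.1429e-5*I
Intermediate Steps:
Q(C, I) = √(289 + C) + I*√(C² + I²) (Q(C, I) = √(C² + I²)*I + √(C + 289) = I*√(C² + I²) + √(289 + C) = √(289 + C) + I*√(C² + I²))
-1085672/(-2928396) + Q(-2002, U)/(-1931462) = -1085672/(-2928396) + (√(289 - 2002) + 778*√((-2002)² + 778²))/(-1931462) = -1085672*(-1/2928396) + (√(-1713) + 778*√(4008004 + 605284))*(-1/1931462) = 271418/732099 + (I*√1713 + 778*√4613288)*(-1/1931462) = 271418/732099 + (I*√1713 + 778*(2*√1153322))*(-1/1931462) = 271418/732099 + (I*√1713 + 1556*√1153322)*(-1/1931462) = 271418/732099 + (1556*√1153322 + I*√1713)*(-1/1931462) = 271418/732099 + (-778*√1153322/965731 - I*√1713/1931462) = 271418/732099 - 778*√1153322/965731 - I*√1713/1931462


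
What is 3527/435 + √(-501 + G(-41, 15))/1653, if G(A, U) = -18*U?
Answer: 3527/435 + I*√771/1653 ≈ 8.108 + 0.016798*I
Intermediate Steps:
3527/435 + √(-501 + G(-41, 15))/1653 = 3527/435 + √(-501 - 18*15)/1653 = 3527*(1/435) + √(-501 - 270)*(1/1653) = 3527/435 + √(-771)*(1/1653) = 3527/435 + (I*√771)*(1/1653) = 3527/435 + I*√771/1653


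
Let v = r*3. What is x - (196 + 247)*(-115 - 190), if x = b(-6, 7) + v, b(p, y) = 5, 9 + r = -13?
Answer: 135054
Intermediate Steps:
r = -22 (r = -9 - 13 = -22)
v = -66 (v = -22*3 = -66)
x = -61 (x = 5 - 66 = -61)
x - (196 + 247)*(-115 - 190) = -61 - (196 + 247)*(-115 - 190) = -61 - 443*(-305) = -61 - 1*(-135115) = -61 + 135115 = 135054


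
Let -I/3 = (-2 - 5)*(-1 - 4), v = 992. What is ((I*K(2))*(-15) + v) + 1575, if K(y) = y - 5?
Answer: -2158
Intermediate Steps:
K(y) = -5 + y
I = -105 (I = -3*(-2 - 5)*(-1 - 4) = -(-21)*(-5) = -3*35 = -105)
((I*K(2))*(-15) + v) + 1575 = (-105*(-5 + 2)*(-15) + 992) + 1575 = (-105*(-3)*(-15) + 992) + 1575 = (315*(-15) + 992) + 1575 = (-4725 + 992) + 1575 = -3733 + 1575 = -2158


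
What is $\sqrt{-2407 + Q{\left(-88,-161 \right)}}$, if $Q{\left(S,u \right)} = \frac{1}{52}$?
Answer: $\frac{3 i \sqrt{180791}}{26} \approx 49.061 i$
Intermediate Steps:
$Q{\left(S,u \right)} = \frac{1}{52}$
$\sqrt{-2407 + Q{\left(-88,-161 \right)}} = \sqrt{-2407 + \frac{1}{52}} = \sqrt{- \frac{125163}{52}} = \frac{3 i \sqrt{180791}}{26}$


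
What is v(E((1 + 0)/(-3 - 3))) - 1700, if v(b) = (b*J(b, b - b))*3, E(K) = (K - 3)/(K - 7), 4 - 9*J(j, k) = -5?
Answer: -73043/43 ≈ -1698.7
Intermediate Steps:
J(j, k) = 1 (J(j, k) = 4/9 - 1/9*(-5) = 4/9 + 5/9 = 1)
E(K) = (-3 + K)/(-7 + K)
v(b) = 3*b (v(b) = (b*1)*3 = b*3 = 3*b)
v(E((1 + 0)/(-3 - 3))) - 1700 = 3*((-3 + (1 + 0)/(-3 - 3))/(-7 + (1 + 0)/(-3 - 3))) - 1700 = 3*((-3 + 1/(-6))/(-7 + 1/(-6))) - 1700 = 3*((-3 + 1*(-1/6))/(-7 + 1*(-1/6))) - 1700 = 3*((-3 - 1/6)/(-7 - 1/6)) - 1700 = 3*(-19/6/(-43/6)) - 1700 = 3*(-6/43*(-19/6)) - 1700 = 3*(19/43) - 1700 = 57/43 - 1700 = -73043/43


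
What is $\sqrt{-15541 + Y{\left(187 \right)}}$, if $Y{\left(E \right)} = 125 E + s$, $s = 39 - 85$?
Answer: $2 \sqrt{1947} \approx 88.25$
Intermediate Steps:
$s = -46$ ($s = 39 - 85 = -46$)
$Y{\left(E \right)} = -46 + 125 E$ ($Y{\left(E \right)} = 125 E - 46 = -46 + 125 E$)
$\sqrt{-15541 + Y{\left(187 \right)}} = \sqrt{-15541 + \left(-46 + 125 \cdot 187\right)} = \sqrt{-15541 + \left(-46 + 23375\right)} = \sqrt{-15541 + 23329} = \sqrt{7788} = 2 \sqrt{1947}$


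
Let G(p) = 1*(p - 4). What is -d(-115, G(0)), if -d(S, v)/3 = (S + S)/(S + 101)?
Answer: 345/7 ≈ 49.286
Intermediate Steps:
G(p) = -4 + p (G(p) = 1*(-4 + p) = -4 + p)
d(S, v) = -6*S/(101 + S) (d(S, v) = -3*(S + S)/(S + 101) = -3*2*S/(101 + S) = -6*S/(101 + S))
-d(-115, G(0)) = -(-6)*(-115)/(101 - 115) = -(-6)*(-115)/(-14) = -(-6)*(-115)*(-1)/14 = -1*(-345/7) = 345/7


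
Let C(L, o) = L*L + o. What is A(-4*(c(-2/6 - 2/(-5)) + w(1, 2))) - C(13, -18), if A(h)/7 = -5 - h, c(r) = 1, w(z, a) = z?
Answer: -130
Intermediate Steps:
C(L, o) = o + L**2 (C(L, o) = L**2 + o = o + L**2)
A(h) = -35 - 7*h (A(h) = 7*(-5 - h) = -35 - 7*h)
A(-4*(c(-2/6 - 2/(-5)) + w(1, 2))) - C(13, -18) = (-35 - (-28)*(1 + 1)) - (-18 + 13**2) = (-35 - (-28)*2) - (-18 + 169) = (-35 - 7*(-8)) - 1*151 = (-35 + 56) - 151 = 21 - 151 = -130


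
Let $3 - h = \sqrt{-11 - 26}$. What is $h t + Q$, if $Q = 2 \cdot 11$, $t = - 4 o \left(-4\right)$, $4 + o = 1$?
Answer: $-122 + 48 i \sqrt{37} \approx -122.0 + 291.97 i$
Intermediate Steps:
$h = 3 - i \sqrt{37}$ ($h = 3 - \sqrt{-11 - 26} = 3 - \sqrt{-37} = 3 - i \sqrt{37} \approx 3.0 - 6.0828 i$)
$o = -3$ ($o = -4 + 1 = -3$)
$t = -48$ ($t = \left(-4\right) \left(-3\right) \left(-4\right) = 12 \left(-4\right) = -48$)
$Q = 22$
$h t + Q = \left(3 - i \sqrt{37}\right) \left(-48\right) + 22 = \left(-144 + 48 i \sqrt{37}\right) + 22 = -122 + 48 i \sqrt{37}$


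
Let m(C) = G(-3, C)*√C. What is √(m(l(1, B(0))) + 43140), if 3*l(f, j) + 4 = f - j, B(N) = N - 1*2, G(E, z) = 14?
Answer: √(388260 + 42*I*√3)/3 ≈ 207.7 + 0.019458*I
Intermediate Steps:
B(N) = -2 + N (B(N) = N - 2 = -2 + N)
l(f, j) = -4/3 - j/3 + f/3 (l(f, j) = -4/3 + (f - j)/3 = -4/3 + (-j/3 + f/3) = -4/3 - j/3 + f/3)
m(C) = 14*√C
√(m(l(1, B(0))) + 43140) = √(14*√(-4/3 - (-2 + 0)/3 + (⅓)*1) + 43140) = √(14*√(-4/3 - ⅓*(-2) + ⅓) + 43140) = √(14*√(-4/3 + ⅔ + ⅓) + 43140) = √(14*√(-⅓) + 43140) = √(14*(I*√3/3) + 43140) = √(14*I*√3/3 + 43140) = √(43140 + 14*I*√3/3)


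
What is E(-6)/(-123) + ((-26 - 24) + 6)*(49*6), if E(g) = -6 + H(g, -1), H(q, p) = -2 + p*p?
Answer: -1591121/123 ≈ -12936.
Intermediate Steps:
H(q, p) = -2 + p²
E(g) = -7 (E(g) = -6 + (-2 + (-1)²) = -6 + (-2 + 1) = -6 - 1 = -7)
E(-6)/(-123) + ((-26 - 24) + 6)*(49*6) = -7/(-123) + ((-26 - 24) + 6)*(49*6) = -7*(-1/123) + (-50 + 6)*294 = 7/123 - 44*294 = 7/123 - 12936 = -1591121/123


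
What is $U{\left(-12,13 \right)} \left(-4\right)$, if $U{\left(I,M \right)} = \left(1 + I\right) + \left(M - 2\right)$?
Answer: $0$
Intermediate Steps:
$U{\left(I,M \right)} = -1 + I + M$ ($U{\left(I,M \right)} = \left(1 + I\right) + \left(M - 2\right) = \left(1 + I\right) + \left(-2 + M\right) = -1 + I + M$)
$U{\left(-12,13 \right)} \left(-4\right) = \left(-1 - 12 + 13\right) \left(-4\right) = 0 \left(-4\right) = 0$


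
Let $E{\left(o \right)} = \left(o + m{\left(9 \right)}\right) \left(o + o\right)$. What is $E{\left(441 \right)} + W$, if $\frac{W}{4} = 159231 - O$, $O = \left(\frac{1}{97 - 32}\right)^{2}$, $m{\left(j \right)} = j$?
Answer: $\frac{4367906396}{4225} \approx 1.0338 \cdot 10^{6}$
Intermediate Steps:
$O = \frac{1}{4225}$ ($O = \left(\frac{1}{65}\right)^{2} = \frac{1}{4225} \approx 0.00023669$)
$E{\left(o \right)} = 2 o \left(9 + o\right)$ ($E{\left(o \right)} = \left(o + 9\right) \left(o + o\right) = \left(9 + o\right) 2 o = 2 o \left(9 + o\right)$)
$W = \frac{2691003896}{4225}$ ($W = 4 \left(159231 - \frac{1}{4225}\right) = 4 \cdot \frac{672750974}{4225} = \frac{2691003896}{4225} \approx 6.3692 \cdot 10^{5}$)
$E{\left(441 \right)} + W = 2 \cdot 441 \left(9 + 441\right) + \frac{2691003896}{4225} = 2 \cdot 441 \cdot 450 + \frac{2691003896}{4225} = 396900 + \frac{2691003896}{4225} = \frac{4367906396}{4225}$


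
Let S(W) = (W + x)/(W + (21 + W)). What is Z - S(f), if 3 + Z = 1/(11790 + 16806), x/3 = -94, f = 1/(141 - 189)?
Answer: 150401165/14383788 ≈ 10.456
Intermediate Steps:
f = -1/48 (f = 1/(-48) = -1/48 ≈ -0.020833)
x = -282 (x = 3*(-94) = -282)
S(W) = (-282 + W)/(21 + 2*W) (S(W) = (W - 282)/(W + (21 + W)) = (-282 + W)/(21 + 2*W))
Z = -85787/28596 (Z = -3 + 1/(11790 + 16806) = -3 + 1/28596 = -85787/28596 ≈ -3.0000)
Z - S(f) = -85787/28596 - (-282 - 1/48)/(21 + 2*(-1/48)) = -85787/28596 - (-13537)/((21 - 1/24)*48) = -85787/28596 - (-13537)/(503/24*48) = -85787/28596 - 24*(-13537)/(503*48) = -85787/28596 - 1*(-13537/1006) = -85787/28596 + 13537/1006 = 150401165/14383788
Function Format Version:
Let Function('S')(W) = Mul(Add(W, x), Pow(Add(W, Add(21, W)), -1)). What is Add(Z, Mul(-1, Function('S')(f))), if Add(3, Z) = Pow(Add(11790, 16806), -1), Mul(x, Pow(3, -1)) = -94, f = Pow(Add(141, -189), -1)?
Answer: Rational(150401165, 14383788) ≈ 10.456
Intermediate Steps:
f = Rational(-1, 48) (f = Pow(-48, -1) = Rational(-1, 48) ≈ -0.020833)
x = -282 (x = Mul(3, -94) = -282)
Function('S')(W) = Mul(Pow(Add(21, Mul(2, W)), -1), Add(-282, W)) (Function('S')(W) = Mul(Add(W, -282), Pow(Add(W, Add(21, W)), -1)) = Mul(Add(-282, W), Pow(Add(21, Mul(2, W)), -1)) = Mul(Pow(Add(21, Mul(2, W)), -1), Add(-282, W)))
Z = Rational(-85787, 28596) (Z = Add(-3, Pow(Add(11790, 16806), -1)) = Add(-3, Pow(28596, -1)) = Add(-3, Rational(1, 28596)) = Rational(-85787, 28596) ≈ -3.0000)
Add(Z, Mul(-1, Function('S')(f))) = Add(Rational(-85787, 28596), Mul(-1, Mul(Pow(Add(21, Mul(2, Rational(-1, 48))), -1), Add(-282, Rational(-1, 48))))) = Add(Rational(-85787, 28596), Mul(-1, Mul(Pow(Add(21, Rational(-1, 24)), -1), Rational(-13537, 48)))) = Add(Rational(-85787, 28596), Mul(-1, Mul(Pow(Rational(503, 24), -1), Rational(-13537, 48)))) = Add(Rational(-85787, 28596), Mul(-1, Mul(Rational(24, 503), Rational(-13537, 48)))) = Add(Rational(-85787, 28596), Mul(-1, Rational(-13537, 1006))) = Add(Rational(-85787, 28596), Rational(13537, 1006)) = Rational(150401165, 14383788)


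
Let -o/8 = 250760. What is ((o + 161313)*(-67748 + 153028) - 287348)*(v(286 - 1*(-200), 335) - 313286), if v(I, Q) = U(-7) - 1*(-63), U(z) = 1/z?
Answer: 344938276474350696/7 ≈ 4.9277e+16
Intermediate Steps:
o = -2006080 (o = -8*250760 = -2006080)
v(I, Q) = 440/7 (v(I, Q) = 1/(-7) - 1*(-63) = -⅐ + 63 = 440/7)
((o + 161313)*(-67748 + 153028) - 287348)*(v(286 - 1*(-200), 335) - 313286) = ((-2006080 + 161313)*(-67748 + 153028) - 287348)*(440/7 - 313286) = (-1844767*85280 - 287348)*(-2192562/7) = (-157321729760 - 287348)*(-2192562/7) = -157322017108*(-2192562/7) = 344938276474350696/7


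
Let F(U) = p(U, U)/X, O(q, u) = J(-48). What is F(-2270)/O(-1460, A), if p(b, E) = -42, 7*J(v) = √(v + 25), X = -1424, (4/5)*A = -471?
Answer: -147*I*√23/16376 ≈ -0.04305*I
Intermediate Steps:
A = -2355/4 (A = (5/4)*(-471) = -2355/4 ≈ -588.75)
J(v) = √(25 + v)/7 (J(v) = √(v + 25)/7 = √(25 + v)/7)
O(q, u) = I*√23/7 (O(q, u) = √(25 - 48)/7 = √(-23)/7 = (I*√23)/7 = I*√23/7)
F(U) = 21/712 (F(U) = -42/(-1424) = -42*(-1/1424) = 21/712)
F(-2270)/O(-1460, A) = 21/(712*((I*√23/7))) = 21*(-7*I*√23/23)/712 = -147*I*√23/16376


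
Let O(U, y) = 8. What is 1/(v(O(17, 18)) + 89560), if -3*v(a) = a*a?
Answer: 3/268616 ≈ 1.1168e-5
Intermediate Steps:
v(a) = -a²/3 (v(a) = -a*a/3 = -a²/3)
1/(v(O(17, 18)) + 89560) = 1/(-⅓*8² + 89560) = 1/(-⅓*64 + 89560) = 1/(-64/3 + 89560) = 1/(268616/3) = 3/268616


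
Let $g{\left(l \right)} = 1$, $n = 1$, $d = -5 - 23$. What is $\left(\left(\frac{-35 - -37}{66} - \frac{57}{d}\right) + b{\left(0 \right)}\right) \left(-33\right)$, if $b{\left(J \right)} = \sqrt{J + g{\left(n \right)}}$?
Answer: $- \frac{2833}{28} \approx -101.18$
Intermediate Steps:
$d = -28$
$b{\left(J \right)} = \sqrt{1 + J}$ ($b{\left(J \right)} = \sqrt{J + 1} = \sqrt{1 + J}$)
$\left(\left(\frac{-35 - -37}{66} - \frac{57}{d}\right) + b{\left(0 \right)}\right) \left(-33\right) = \left(\left(\frac{-35 - -37}{66} - \frac{57}{-28}\right) + \sqrt{1 + 0}\right) \left(-33\right) = \left(\left(\left(-35 + 37\right) \frac{1}{66} - - \frac{57}{28}\right) + \sqrt{1}\right) \left(-33\right) = \left(\left(2 \cdot \frac{1}{66} + \frac{57}{28}\right) + 1\right) \left(-33\right) = \left(\left(\frac{1}{33} + \frac{57}{28}\right) + 1\right) \left(-33\right) = \left(\frac{1909}{924} + 1\right) \left(-33\right) = \frac{2833}{924} \left(-33\right) = - \frac{2833}{28}$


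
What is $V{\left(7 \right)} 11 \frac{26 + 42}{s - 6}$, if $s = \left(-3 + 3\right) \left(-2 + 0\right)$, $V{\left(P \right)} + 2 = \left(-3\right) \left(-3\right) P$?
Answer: $- \frac{22814}{3} \approx -7604.7$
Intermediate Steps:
$V{\left(P \right)} = -2 + 9 P$ ($V{\left(P \right)} = -2 + \left(-3\right) \left(-3\right) P = -2 + 9 P$)
$s = 0$ ($s = 0 \left(-2\right) = 0$)
$V{\left(7 \right)} 11 \frac{26 + 42}{s - 6} = \left(-2 + 9 \cdot 7\right) 11 \frac{26 + 42}{0 - 6} = \left(-2 + 63\right) 11 \frac{68}{-6} = 61 \cdot 11 \cdot 68 \left(- \frac{1}{6}\right) = 671 \left(- \frac{34}{3}\right) = - \frac{22814}{3}$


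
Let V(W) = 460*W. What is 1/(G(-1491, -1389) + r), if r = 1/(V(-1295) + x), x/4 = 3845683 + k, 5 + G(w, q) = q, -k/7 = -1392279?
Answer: -53770844/74956556535 ≈ -0.00071736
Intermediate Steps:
k = 9745953 (k = -7*(-1392279) = 9745953)
G(w, q) = -5 + q
x = 54366544 (x = 4*(3845683 + 9745953) = 4*13591636 = 54366544)
r = 1/53770844 (r = 1/(460*(-1295) + 54366544) = 1/(-595700 + 54366544) = 1/53770844 ≈ 1.8597e-8)
1/(G(-1491, -1389) + r) = 1/((-5 - 1389) + 1/53770844) = 1/(-1394 + 1/53770844) = 1/(-74956556535/53770844) = -53770844/74956556535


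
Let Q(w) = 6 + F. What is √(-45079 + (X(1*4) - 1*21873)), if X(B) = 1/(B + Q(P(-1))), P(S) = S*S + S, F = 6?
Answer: I*√1071231/4 ≈ 258.75*I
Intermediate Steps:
P(S) = S + S² (P(S) = S² + S = S + S²)
Q(w) = 12 (Q(w) = 6 + 6 = 12)
X(B) = 1/(12 + B) (X(B) = 1/(B + 12) = 1/(12 + B))
√(-45079 + (X(1*4) - 1*21873)) = √(-45079 + (1/(12 + 1*4) - 1*21873)) = √(-45079 + (1/(12 + 4) - 21873)) = √(-45079 + (1/16 - 21873)) = √(-45079 - 349967/16) = √(-1071231/16) = I*√1071231/4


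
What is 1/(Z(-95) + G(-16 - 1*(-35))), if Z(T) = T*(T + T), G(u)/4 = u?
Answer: 1/18126 ≈ 5.5169e-5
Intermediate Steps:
G(u) = 4*u
Z(T) = 2*T² (Z(T) = T*(2*T) = 2*T²)
1/(Z(-95) + G(-16 - 1*(-35))) = 1/(2*(-95)² + 4*(-16 - 1*(-35))) = 1/(2*9025 + 4*(-16 + 35)) = 1/(18050 + 4*19) = 1/(18050 + 76) = 1/18126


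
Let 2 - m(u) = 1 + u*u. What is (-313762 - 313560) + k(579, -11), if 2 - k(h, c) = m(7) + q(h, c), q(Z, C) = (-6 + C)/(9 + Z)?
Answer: -368835919/588 ≈ -6.2727e+5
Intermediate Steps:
m(u) = 1 - u² (m(u) = 2 - (1 + u*u) = 2 - (1 + u²) = 2 + (-1 - u²) = 1 - u²)
q(Z, C) = (-6 + C)/(9 + Z)
k(h, c) = 50 - (-6 + c)/(9 + h) (k(h, c) = 2 - ((1 - 1*7²) + (-6 + c)/(9 + h)) = 2 - ((1 - 1*49) + (-6 + c)/(9 + h)) = 2 - ((1 - 49) + (-6 + c)/(9 + h)) = 2 - (-48 + (-6 + c)/(9 + h)) = 2 + (48 - (-6 + c)/(9 + h)) = 50 - (-6 + c)/(9 + h))
(-313762 - 313560) + k(579, -11) = (-313762 - 313560) + (456 - 1*(-11) + 50*579)/(9 + 579) = -627322 + (456 + 11 + 28950)/588 = -627322 + (1/588)*29417 = -627322 + 29417/588 = -368835919/588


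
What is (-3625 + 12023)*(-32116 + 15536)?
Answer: -139238840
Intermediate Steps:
(-3625 + 12023)*(-32116 + 15536) = 8398*(-16580) = -139238840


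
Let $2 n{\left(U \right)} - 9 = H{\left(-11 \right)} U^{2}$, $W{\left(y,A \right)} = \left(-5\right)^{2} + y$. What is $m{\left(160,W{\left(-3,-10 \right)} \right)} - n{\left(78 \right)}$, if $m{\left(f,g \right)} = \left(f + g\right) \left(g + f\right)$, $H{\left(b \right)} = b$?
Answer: $\frac{133163}{2} \approx 66582.0$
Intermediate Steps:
$W{\left(y,A \right)} = 25 + y$
$m{\left(f,g \right)} = \left(f + g\right)^{2}$ ($m{\left(f,g \right)} = \left(f + g\right) \left(f + g\right) = \left(f + g\right)^{2}$)
$n{\left(U \right)} = \frac{9}{2} - \frac{11 U^{2}}{2}$ ($n{\left(U \right)} = \frac{9}{2} + \frac{\left(-11\right) U^{2}}{2} = \frac{9}{2} - \frac{11 U^{2}}{2}$)
$m{\left(160,W{\left(-3,-10 \right)} \right)} - n{\left(78 \right)} = \left(160 + \left(25 - 3\right)\right)^{2} - \left(\frac{9}{2} - \frac{11 \cdot 78^{2}}{2}\right) = \left(160 + 22\right)^{2} - \left(\frac{9}{2} - 33462\right) = 182^{2} - \left(\frac{9}{2} - 33462\right) = 33124 - - \frac{66915}{2} = 33124 + \frac{66915}{2} = \frac{133163}{2}$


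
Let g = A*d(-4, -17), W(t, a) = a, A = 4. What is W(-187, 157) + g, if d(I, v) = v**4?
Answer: 334241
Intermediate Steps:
g = 334084 (g = 4*(-17)**4 = 4*83521 = 334084)
W(-187, 157) + g = 157 + 334084 = 334241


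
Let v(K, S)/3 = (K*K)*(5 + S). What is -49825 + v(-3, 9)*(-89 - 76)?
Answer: -112195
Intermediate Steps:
v(K, S) = 3*K**2*(5 + S) (v(K, S) = 3*((K*K)*(5 + S)) = 3*(K**2*(5 + S)) = 3*K**2*(5 + S))
-49825 + v(-3, 9)*(-89 - 76) = -49825 + (3*(-3)**2*(5 + 9))*(-89 - 76) = -49825 + (3*9*14)*(-165) = -49825 + 378*(-165) = -49825 - 62370 = -112195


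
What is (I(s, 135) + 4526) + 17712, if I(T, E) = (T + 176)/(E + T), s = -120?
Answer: 333626/15 ≈ 22242.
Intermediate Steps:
I(T, E) = (176 + T)/(E + T)
(I(s, 135) + 4526) + 17712 = ((176 - 120)/(135 - 120) + 4526) + 17712 = (56/15 + 4526) + 17712 = 67946/15 + 17712 = 333626/15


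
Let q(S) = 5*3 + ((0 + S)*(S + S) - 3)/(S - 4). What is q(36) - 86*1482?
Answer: -4075395/32 ≈ -1.2736e+5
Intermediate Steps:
q(S) = 15 + (-3 + 2*S²)/(-4 + S) (q(S) = 15 + (S*(2*S) - 3)/(-4 + S) = 15 + (2*S² - 3)/(-4 + S) = 15 + (-3 + 2*S²)/(-4 + S))
q(36) - 86*1482 = (-63 + 2*36² + 15*36)/(-4 + 36) - 86*1482 = (-63 + 2*1296 + 540)/32 - 127452 = (-63 + 2592 + 540)/32 - 127452 = (1/32)*3069 - 127452 = 3069/32 - 127452 = -4075395/32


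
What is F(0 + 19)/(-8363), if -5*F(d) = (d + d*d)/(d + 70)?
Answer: 76/744307 ≈ 0.00010211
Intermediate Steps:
F(d) = -(d + d²)/(5*(70 + d)) (F(d) = -(d + d*d)/(5*(d + 70)) = -(d + d²)/(5*(70 + d)))
F(0 + 19)/(-8363) = -(0 + 19)*(1 + (0 + 19))/(350 + 5*(0 + 19))/(-8363) = -1*19*(1 + 19)/(350 + 5*19)*(-1/8363) = -1*19*20/(350 + 95)*(-1/8363) = -1*19*20/445*(-1/8363) = -1*19*1/445*20*(-1/8363) = -76/89*(-1/8363) = 76/744307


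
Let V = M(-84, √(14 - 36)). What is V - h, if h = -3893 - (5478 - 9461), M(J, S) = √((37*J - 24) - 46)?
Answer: -90 + I*√3178 ≈ -90.0 + 56.374*I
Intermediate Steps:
M(J, S) = √(-70 + 37*J) (M(J, S) = √((-24 + 37*J) - 46) = √(-70 + 37*J))
h = 90 (h = -3893 - 1*(-3983) = -3893 + 3983 = 90)
V = I*√3178 (V = √(-70 + 37*(-84)) = √(-70 - 3108) = √(-3178) = I*√3178 ≈ 56.374*I)
V - h = I*√3178 - 1*90 = I*√3178 - 90 = -90 + I*√3178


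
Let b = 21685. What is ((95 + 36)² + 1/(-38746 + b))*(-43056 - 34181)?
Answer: -22613743905340/17061 ≈ -1.3255e+9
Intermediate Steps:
((95 + 36)² + 1/(-38746 + b))*(-43056 - 34181) = ((95 + 36)² + 1/(-38746 + 21685))*(-43056 - 34181) = (131² + 1/(-17061))*(-77237) = (17161 - 1/17061)*(-77237) = (292783820/17061)*(-77237) = -22613743905340/17061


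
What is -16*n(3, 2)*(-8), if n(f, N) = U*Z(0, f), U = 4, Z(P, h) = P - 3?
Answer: -1536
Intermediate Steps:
Z(P, h) = -3 + P
n(f, N) = -12 (n(f, N) = 4*(-3 + 0) = 4*(-3) = -12)
-16*n(3, 2)*(-8) = -16*(-12)*(-8) = 192*(-8) = -1536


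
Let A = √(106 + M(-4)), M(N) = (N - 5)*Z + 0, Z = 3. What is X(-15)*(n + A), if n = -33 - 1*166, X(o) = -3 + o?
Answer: 3582 - 18*√79 ≈ 3422.0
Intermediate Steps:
M(N) = -15 + 3*N (M(N) = (N - 5)*3 + 0 = (-5 + N)*3 + 0 = (-15 + 3*N) + 0 = -15 + 3*N)
n = -199 (n = -33 - 166 = -199)
A = √79 (A = √(106 + (-15 + 3*(-4))) = √(106 + (-15 - 12)) = √(106 - 27) = √79 ≈ 8.8882)
X(-15)*(n + A) = (-3 - 15)*(-199 + √79) = -18*(-199 + √79) = 3582 - 18*√79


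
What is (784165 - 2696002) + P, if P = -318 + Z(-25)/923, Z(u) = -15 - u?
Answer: -1764919055/923 ≈ -1.9122e+6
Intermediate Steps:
P = -293504/923 (P = -318 + (-15 - 1*(-25))/923 = -318 + (-15 + 25)/923 = -318 + (1/923)*10 = -318 + 10/923 = -293504/923 ≈ -317.99)
(784165 - 2696002) + P = (784165 - 2696002) - 293504/923 = -1911837 - 293504/923 = -1764919055/923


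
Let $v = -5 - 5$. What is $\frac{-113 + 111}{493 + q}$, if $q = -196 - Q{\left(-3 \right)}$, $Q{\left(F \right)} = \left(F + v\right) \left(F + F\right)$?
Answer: $- \frac{2}{219} \approx -0.0091324$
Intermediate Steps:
$v = -10$
$Q{\left(F \right)} = 2 F \left(-10 + F\right)$ ($Q{\left(F \right)} = \left(F - 10\right) \left(F + F\right) = \left(-10 + F\right) 2 F = 2 F \left(-10 + F\right)$)
$q = -274$ ($q = -196 - 2 \left(-3\right) \left(-10 - 3\right) = -196 - 2 \left(-3\right) \left(-13\right) = -196 - 78 = -274$)
$\frac{-113 + 111}{493 + q} = \frac{-113 + 111}{493 - 274} = - \frac{2}{219}$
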